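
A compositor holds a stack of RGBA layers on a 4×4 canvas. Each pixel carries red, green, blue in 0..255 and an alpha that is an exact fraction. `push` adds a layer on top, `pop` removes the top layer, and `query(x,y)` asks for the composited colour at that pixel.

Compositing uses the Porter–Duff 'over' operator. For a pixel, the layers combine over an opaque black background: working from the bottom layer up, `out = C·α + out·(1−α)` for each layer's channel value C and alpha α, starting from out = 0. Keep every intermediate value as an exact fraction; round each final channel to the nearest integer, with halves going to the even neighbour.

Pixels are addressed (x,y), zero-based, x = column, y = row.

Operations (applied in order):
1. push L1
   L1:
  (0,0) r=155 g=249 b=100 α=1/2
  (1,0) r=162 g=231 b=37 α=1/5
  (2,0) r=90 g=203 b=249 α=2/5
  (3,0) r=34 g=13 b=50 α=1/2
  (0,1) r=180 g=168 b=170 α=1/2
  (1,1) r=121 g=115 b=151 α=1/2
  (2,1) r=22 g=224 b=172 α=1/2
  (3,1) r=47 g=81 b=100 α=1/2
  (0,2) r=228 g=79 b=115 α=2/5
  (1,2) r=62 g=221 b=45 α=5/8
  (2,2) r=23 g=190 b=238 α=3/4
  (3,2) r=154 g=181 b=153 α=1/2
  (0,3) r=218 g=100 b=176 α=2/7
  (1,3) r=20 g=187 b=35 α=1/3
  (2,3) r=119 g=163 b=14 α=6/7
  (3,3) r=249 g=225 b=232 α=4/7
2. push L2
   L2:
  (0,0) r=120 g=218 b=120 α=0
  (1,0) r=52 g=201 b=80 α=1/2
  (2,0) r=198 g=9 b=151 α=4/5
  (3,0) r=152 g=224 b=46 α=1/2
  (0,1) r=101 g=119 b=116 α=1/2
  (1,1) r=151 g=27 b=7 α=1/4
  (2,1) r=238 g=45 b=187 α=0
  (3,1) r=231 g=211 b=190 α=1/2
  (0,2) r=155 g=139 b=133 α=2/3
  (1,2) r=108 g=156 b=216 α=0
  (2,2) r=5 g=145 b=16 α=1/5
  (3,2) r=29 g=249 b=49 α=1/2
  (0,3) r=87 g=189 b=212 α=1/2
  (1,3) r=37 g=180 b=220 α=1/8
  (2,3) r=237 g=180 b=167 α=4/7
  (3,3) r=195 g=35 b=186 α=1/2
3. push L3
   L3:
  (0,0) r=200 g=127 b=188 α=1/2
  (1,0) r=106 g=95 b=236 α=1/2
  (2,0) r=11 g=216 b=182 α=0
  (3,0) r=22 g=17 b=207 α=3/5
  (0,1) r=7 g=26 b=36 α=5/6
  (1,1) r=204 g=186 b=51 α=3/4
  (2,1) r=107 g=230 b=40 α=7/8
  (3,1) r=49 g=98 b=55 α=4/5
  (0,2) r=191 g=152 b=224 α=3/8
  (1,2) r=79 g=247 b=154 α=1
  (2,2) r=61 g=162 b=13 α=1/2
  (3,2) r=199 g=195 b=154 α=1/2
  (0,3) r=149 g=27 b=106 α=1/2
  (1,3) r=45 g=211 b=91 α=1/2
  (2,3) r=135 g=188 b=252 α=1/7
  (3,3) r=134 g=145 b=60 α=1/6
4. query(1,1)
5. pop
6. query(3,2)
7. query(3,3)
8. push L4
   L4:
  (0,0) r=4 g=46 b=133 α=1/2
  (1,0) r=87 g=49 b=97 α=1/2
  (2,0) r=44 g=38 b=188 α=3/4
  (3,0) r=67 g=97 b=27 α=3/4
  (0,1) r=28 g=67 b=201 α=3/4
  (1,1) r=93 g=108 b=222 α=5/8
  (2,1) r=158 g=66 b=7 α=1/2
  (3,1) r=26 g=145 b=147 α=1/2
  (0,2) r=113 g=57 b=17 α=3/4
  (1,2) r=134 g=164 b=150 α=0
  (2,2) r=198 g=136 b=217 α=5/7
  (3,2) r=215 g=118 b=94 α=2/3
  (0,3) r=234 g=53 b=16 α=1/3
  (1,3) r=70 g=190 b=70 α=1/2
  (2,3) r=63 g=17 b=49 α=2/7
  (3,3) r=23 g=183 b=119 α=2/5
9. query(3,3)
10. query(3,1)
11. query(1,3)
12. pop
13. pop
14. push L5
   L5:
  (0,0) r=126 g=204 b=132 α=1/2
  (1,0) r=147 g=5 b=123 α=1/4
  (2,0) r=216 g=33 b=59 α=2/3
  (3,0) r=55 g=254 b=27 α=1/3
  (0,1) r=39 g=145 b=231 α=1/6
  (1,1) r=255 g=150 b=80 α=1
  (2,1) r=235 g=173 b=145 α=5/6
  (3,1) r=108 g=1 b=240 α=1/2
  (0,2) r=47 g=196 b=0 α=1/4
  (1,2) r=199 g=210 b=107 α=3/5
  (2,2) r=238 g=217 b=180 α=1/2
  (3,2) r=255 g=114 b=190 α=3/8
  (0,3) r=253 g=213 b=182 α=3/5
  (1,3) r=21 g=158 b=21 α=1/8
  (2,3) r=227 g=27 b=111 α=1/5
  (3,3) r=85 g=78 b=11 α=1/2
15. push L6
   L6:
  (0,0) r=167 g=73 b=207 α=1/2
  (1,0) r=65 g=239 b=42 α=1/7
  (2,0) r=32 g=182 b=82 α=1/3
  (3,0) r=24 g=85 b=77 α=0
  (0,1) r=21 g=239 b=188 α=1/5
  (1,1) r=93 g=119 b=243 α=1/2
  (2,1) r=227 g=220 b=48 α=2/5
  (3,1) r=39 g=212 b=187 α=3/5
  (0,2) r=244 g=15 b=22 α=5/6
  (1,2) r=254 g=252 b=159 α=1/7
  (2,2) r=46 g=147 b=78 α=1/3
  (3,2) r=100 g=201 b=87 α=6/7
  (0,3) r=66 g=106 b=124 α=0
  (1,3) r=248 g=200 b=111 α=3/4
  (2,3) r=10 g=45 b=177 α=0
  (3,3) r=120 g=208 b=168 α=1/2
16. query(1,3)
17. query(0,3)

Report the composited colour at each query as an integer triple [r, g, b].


query (1,1) [L1,L2,L3] — begin 0,0,0
after L1 α=1/2: [121/2, 115/2, 151/2]
after L2 α=1/4: [665/8, 399/8, 467/8]
after L3 α=3/4: [5561/32, 4863/32, 1691/32]
= [174, 152, 53]

query (3,2) [L1,L2] — begin 0,0,0
L1 α=1/2: [77, 181/2, 153/2]
L2 α=1/2: [53, 679/4, 251/4]
= [53, 170, 63]

(3,3) stack=L1,L2; from [0,0,0]:
L1 α=4/7: [996/7, 900/7, 928/7]
L2 α=1/2: [2361/14, 1145/14, 1115/7]
→ [169, 82, 159]

at x=3,y=3 over L1,L2,L4:
+L1 (α=4/7) → [996/7, 900/7, 928/7]
+L2 (α=1/2) → [2361/14, 1145/14, 1115/7]
+L4 (α=2/5) → [7727/70, 8559/70, 5011/35]
→ [110, 122, 143]

(3,1) stack=L1,L2,L4; from [0,0,0]:
after L1 α=1/2: [47/2, 81/2, 50]
after L2 α=1/2: [509/4, 503/4, 120]
after L4 α=1/2: [613/8, 1083/8, 267/2]
→ [77, 135, 134]

(1,3) stack=L1,L2,L4; from [0,0,0]:
+L1 (α=1/3) → [20/3, 187/3, 35/3]
+L2 (α=1/8) → [251/24, 1849/24, 905/24]
+L4 (α=1/2) → [1931/48, 6409/48, 2585/48]
→ [40, 134, 54]

at x=1,y=3 over L1,L5,L6:
L1 α=1/3: [20/3, 187/3, 35/3]
L5 α=1/8: [203/24, 1783/24, 77/6]
L6 α=3/4: [18059/96, 16183/96, 2075/24]
= [188, 169, 86]

at x=0,y=3 over L1,L5,L6:
+L1 (α=2/7) → [436/7, 200/7, 352/7]
+L5 (α=3/5) → [1237/7, 4873/35, 4526/35]
+L6 (α=0) → [1237/7, 4873/35, 4526/35]
→ [177, 139, 129]


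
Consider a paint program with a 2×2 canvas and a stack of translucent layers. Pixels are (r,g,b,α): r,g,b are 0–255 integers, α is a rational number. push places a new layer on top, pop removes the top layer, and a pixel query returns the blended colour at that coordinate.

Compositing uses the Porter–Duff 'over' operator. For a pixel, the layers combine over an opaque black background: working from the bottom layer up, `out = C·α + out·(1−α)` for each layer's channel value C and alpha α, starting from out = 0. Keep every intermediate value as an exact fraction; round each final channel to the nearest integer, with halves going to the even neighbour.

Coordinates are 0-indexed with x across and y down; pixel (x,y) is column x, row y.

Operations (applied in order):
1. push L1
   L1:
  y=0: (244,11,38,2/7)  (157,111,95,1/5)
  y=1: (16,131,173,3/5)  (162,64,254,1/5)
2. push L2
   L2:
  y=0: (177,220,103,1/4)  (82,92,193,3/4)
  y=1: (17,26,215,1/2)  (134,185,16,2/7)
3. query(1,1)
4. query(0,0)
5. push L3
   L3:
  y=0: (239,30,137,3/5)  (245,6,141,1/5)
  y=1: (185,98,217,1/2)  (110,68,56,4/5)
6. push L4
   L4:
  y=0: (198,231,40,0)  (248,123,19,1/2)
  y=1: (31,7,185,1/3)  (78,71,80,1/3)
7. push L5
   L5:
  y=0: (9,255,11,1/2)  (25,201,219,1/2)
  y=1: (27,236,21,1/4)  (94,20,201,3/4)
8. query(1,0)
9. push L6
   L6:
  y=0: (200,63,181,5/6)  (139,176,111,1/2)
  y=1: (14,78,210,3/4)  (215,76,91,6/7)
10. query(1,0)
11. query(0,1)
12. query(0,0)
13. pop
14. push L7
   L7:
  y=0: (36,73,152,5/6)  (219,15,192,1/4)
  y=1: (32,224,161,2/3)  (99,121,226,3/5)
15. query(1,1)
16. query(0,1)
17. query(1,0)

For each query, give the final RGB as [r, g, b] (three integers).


(1,1) stack=L1,L2; from [0,0,0]:
L1 α=1/5: [162/5, 64/5, 254/5]
L2 α=2/7: [430/7, 62, 286/7]
rounded: [61, 62, 41]

at x=0,y=0 over L1,L2:
L1 α=2/7: [488/7, 22/7, 76/7]
L2 α=1/4: [2703/28, 803/14, 949/28]
= [97, 57, 34]

query (1,0) [L1,L2,L3,L4,L5] — begin 0,0,0
+L1 (α=1/5) → [157/5, 111/5, 19]
+L2 (α=3/4) → [1387/20, 1491/20, 299/2]
+L3 (α=1/5) → [2612/25, 1521/25, 739/5]
+L4 (α=1/2) → [4406/25, 2298/25, 417/5]
+L5 (α=1/2) → [5031/50, 7323/50, 756/5]
rounded: [101, 146, 151]

at x=1,y=0 over L1,L2,L3,L4,L5,L6:
+L1 (α=1/5) → [157/5, 111/5, 19]
+L2 (α=3/4) → [1387/20, 1491/20, 299/2]
+L3 (α=1/5) → [2612/25, 1521/25, 739/5]
+L4 (α=1/2) → [4406/25, 2298/25, 417/5]
+L5 (α=1/2) → [5031/50, 7323/50, 756/5]
+L6 (α=1/2) → [11981/100, 16123/100, 1311/10]
→ [120, 161, 131]

(0,1) stack=L1,L2,L3,L4,L5,L6; from [0,0,0]:
+L1 (α=3/5) → [48/5, 393/5, 519/5]
+L2 (α=1/2) → [133/10, 523/10, 797/5]
+L3 (α=1/2) → [1983/20, 1503/20, 941/5]
+L4 (α=1/3) → [2293/30, 1573/30, 2807/15]
+L5 (α=1/4) → [2563/40, 3933/40, 728/5]
+L6 (α=3/4) → [4243/160, 13293/160, 1939/10]
→ [27, 83, 194]

(0,0) stack=L1,L2,L3,L4,L5,L6; from [0,0,0]:
L1 α=2/7: [488/7, 22/7, 76/7]
L2 α=1/4: [2703/28, 803/14, 949/28]
L3 α=3/5: [12741/70, 1433/35, 6703/70]
L4 α=0: [12741/70, 1433/35, 6703/70]
L5 α=1/2: [13371/140, 5179/35, 7473/140]
L6 α=5/6: [153371/840, 8102/105, 134173/840]
= [183, 77, 160]

(1,1) stack=L1,L2,L3,L4,L5,L7; from [0,0,0]:
+L1 (α=1/5) → [162/5, 64/5, 254/5]
+L2 (α=2/7) → [430/7, 62, 286/7]
+L3 (α=4/5) → [702/7, 334/5, 1854/35]
+L4 (α=1/3) → [650/7, 341/5, 6508/105]
+L5 (α=3/4) → [656/7, 641/20, 69823/420]
+L7 (α=3/5) → [3391/35, 4271/50, 212203/1050]
→ [97, 85, 202]

at x=0,y=1 over L1,L2,L3,L4,L5,L7:
after L1 α=3/5: [48/5, 393/5, 519/5]
after L2 α=1/2: [133/10, 523/10, 797/5]
after L3 α=1/2: [1983/20, 1503/20, 941/5]
after L4 α=1/3: [2293/30, 1573/30, 2807/15]
after L5 α=1/4: [2563/40, 3933/40, 728/5]
after L7 α=2/3: [5123/120, 21853/120, 2338/15]
= [43, 182, 156]

at x=1,y=0 over L1,L2,L3,L4,L5,L7:
+L1 (α=1/5) → [157/5, 111/5, 19]
+L2 (α=3/4) → [1387/20, 1491/20, 299/2]
+L3 (α=1/5) → [2612/25, 1521/25, 739/5]
+L4 (α=1/2) → [4406/25, 2298/25, 417/5]
+L5 (α=1/2) → [5031/50, 7323/50, 756/5]
+L7 (α=1/4) → [26043/200, 22719/200, 807/5]
= [130, 114, 161]


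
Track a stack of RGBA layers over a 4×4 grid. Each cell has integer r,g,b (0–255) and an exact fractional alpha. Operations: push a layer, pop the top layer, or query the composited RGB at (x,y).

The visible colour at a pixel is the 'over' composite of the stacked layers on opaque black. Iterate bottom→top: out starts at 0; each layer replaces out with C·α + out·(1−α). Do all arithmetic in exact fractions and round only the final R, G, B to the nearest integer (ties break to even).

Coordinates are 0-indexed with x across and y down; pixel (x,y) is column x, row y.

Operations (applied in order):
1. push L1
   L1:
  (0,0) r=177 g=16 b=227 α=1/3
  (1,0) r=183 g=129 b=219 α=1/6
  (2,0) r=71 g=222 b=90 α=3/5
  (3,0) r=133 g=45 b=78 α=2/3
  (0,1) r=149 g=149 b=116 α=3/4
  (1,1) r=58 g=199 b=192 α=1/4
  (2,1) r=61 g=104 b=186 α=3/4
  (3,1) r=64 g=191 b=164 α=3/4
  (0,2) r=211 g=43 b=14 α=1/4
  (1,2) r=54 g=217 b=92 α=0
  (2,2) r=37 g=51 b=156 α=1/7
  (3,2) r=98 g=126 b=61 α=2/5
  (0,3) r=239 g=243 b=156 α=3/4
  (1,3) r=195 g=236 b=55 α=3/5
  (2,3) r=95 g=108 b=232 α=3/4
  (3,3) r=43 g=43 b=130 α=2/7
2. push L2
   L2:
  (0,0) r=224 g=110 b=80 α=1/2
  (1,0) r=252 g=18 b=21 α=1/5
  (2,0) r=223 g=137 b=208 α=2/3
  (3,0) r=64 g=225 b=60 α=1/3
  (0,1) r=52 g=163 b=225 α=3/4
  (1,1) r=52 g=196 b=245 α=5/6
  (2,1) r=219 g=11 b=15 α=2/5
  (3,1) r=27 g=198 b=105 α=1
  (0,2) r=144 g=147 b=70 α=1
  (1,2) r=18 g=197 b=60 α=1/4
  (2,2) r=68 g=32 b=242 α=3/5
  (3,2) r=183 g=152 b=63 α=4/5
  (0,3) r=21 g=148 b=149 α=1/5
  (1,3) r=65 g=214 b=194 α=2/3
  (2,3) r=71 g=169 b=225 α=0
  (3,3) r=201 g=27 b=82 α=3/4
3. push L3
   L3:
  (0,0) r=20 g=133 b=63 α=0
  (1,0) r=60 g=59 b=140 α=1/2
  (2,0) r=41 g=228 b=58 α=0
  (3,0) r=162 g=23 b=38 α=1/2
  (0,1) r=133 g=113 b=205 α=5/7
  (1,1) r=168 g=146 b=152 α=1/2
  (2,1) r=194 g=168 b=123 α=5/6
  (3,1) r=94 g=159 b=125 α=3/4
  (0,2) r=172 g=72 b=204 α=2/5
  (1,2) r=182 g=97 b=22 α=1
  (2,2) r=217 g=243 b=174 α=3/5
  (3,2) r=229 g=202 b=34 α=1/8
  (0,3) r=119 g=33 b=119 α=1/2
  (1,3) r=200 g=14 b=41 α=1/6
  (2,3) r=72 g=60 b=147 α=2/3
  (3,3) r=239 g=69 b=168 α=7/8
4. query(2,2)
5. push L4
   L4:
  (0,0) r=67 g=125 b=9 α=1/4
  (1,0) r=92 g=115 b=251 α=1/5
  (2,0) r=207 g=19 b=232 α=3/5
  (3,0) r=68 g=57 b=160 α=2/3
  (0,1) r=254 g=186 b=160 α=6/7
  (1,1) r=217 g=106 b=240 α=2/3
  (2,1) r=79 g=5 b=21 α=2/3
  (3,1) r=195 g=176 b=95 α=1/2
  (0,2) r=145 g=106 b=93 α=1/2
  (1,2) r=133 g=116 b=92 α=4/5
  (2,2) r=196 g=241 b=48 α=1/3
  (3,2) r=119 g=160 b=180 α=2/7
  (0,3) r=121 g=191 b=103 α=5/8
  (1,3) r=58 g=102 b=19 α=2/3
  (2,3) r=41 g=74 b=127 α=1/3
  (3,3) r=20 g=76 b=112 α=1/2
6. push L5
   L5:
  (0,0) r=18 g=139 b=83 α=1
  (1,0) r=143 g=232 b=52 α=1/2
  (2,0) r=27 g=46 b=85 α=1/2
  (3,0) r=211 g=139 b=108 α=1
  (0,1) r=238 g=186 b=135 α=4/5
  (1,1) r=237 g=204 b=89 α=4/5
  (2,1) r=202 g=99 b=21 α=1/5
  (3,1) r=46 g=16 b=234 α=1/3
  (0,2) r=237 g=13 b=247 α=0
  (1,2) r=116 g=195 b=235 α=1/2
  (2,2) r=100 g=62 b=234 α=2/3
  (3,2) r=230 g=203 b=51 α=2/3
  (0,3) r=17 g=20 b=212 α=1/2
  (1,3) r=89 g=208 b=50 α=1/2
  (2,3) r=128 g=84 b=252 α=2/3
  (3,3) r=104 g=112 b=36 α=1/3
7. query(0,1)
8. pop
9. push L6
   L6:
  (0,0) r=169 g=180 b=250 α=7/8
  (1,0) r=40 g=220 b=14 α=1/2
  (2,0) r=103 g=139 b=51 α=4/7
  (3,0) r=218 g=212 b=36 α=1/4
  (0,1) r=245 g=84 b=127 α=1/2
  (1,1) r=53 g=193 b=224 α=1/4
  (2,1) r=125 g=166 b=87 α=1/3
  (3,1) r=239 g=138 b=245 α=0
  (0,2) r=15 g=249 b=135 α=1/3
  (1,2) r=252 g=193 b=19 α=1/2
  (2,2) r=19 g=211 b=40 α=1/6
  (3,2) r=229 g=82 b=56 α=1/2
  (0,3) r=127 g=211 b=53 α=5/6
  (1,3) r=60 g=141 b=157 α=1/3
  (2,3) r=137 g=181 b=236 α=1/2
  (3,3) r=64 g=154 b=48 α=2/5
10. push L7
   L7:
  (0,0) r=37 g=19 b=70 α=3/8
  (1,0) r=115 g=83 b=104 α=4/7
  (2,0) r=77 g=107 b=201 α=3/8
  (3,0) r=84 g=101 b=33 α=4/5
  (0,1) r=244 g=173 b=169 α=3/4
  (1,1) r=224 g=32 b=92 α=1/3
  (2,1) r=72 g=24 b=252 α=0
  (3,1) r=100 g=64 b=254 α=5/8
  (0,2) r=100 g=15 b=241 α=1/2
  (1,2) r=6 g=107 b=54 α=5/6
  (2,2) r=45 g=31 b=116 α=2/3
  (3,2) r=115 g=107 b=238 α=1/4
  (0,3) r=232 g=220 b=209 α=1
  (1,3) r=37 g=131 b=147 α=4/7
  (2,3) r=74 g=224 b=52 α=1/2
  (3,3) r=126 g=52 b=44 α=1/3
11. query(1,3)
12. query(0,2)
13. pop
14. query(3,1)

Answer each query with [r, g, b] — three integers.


query (2,2) [L1,L2,L3] — begin 0,0,0
L1 α=1/7: [37/7, 51/7, 156/7]
L2 α=3/5: [1502/35, 774/35, 5394/35]
L3 α=3/5: [25789/175, 27063/175, 29058/175]
rounded: [147, 155, 166]

(0,1) stack=L1,L2,L3,L4,L5; from [0,0,0]:
+L1 (α=3/4) → [447/4, 447/4, 87]
+L2 (α=3/4) → [1071/16, 2403/16, 381/2]
+L3 (α=5/7) → [913/8, 989/8, 1406/7]
+L4 (α=6/7) → [13105/56, 9917/56, 8126/49]
+L5 (α=4/5) → [66417/280, 51581/280, 34586/245]
rounded: [237, 184, 141]

at x=1,y=3 over L1,L2,L3,L4,L6,L7:
after L1 α=3/5: [117, 708/5, 33]
after L2 α=2/3: [247/3, 2848/15, 421/3]
after L3 α=1/6: [1835/18, 1445/9, 1114/9]
after L4 α=2/3: [3923/54, 3281/27, 1456/27]
after L6 α=1/3: [5543/81, 10369/81, 7151/81]
after L7 α=4/7: [9539/189, 24517/189, 23027/189]
rounded: [50, 130, 122]

at x=0,y=2 over L1,L2,L3,L4,L6,L7:
L1 α=1/4: [211/4, 43/4, 7/2]
L2 α=1: [144, 147, 70]
L3 α=2/5: [776/5, 117, 618/5]
L4 α=1/2: [1501/10, 223/2, 1083/10]
L6 α=1/3: [1576/15, 472/3, 586/5]
L7 α=1/2: [1538/15, 517/6, 1791/10]
rounded: [103, 86, 179]

query (3,1) [L1,L2,L3,L4,L6] — begin 0,0,0
L1 α=3/4: [48, 573/4, 123]
L2 α=1: [27, 198, 105]
L3 α=3/4: [309/4, 675/4, 120]
L4 α=1/2: [1089/8, 1379/8, 215/2]
L6 α=0: [1089/8, 1379/8, 215/2]
= [136, 172, 108]


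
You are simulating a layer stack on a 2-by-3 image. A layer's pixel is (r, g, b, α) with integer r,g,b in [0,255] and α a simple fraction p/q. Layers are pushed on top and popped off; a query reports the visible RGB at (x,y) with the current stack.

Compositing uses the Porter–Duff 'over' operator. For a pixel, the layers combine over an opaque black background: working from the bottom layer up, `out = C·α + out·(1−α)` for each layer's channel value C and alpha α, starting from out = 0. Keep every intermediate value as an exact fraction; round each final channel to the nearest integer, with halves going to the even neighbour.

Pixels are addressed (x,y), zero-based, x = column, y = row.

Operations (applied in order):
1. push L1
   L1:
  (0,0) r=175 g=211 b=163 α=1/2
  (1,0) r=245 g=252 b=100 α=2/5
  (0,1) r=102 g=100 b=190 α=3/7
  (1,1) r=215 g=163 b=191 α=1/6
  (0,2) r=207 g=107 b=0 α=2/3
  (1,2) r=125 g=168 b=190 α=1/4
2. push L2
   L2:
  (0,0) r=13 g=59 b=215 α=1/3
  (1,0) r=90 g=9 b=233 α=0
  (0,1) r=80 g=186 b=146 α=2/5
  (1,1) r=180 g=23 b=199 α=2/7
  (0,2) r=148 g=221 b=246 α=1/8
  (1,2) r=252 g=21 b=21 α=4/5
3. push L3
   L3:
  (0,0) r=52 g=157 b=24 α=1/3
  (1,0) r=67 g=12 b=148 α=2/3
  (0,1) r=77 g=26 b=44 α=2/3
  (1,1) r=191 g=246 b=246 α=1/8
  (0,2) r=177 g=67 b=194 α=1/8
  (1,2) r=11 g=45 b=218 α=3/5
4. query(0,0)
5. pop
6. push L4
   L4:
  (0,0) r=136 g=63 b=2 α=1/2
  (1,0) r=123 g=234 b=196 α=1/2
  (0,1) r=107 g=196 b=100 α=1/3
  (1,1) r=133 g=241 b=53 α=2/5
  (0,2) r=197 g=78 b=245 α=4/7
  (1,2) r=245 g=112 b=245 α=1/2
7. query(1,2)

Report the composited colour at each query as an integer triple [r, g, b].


at x=0,y=0 over L1,L2,L3:
after L1 α=1/2: [175/2, 211/2, 163/2]
after L2 α=1/3: [188/3, 90, 126]
after L3 α=1/3: [532/9, 337/3, 92]
→ [59, 112, 92]

at x=1,y=2 over L1,L2,L4:
+L1 (α=1/4) → [125/4, 42, 95/2]
+L2 (α=4/5) → [4157/20, 126/5, 263/10]
+L4 (α=1/2) → [9057/40, 343/5, 2713/20]
= [226, 69, 136]


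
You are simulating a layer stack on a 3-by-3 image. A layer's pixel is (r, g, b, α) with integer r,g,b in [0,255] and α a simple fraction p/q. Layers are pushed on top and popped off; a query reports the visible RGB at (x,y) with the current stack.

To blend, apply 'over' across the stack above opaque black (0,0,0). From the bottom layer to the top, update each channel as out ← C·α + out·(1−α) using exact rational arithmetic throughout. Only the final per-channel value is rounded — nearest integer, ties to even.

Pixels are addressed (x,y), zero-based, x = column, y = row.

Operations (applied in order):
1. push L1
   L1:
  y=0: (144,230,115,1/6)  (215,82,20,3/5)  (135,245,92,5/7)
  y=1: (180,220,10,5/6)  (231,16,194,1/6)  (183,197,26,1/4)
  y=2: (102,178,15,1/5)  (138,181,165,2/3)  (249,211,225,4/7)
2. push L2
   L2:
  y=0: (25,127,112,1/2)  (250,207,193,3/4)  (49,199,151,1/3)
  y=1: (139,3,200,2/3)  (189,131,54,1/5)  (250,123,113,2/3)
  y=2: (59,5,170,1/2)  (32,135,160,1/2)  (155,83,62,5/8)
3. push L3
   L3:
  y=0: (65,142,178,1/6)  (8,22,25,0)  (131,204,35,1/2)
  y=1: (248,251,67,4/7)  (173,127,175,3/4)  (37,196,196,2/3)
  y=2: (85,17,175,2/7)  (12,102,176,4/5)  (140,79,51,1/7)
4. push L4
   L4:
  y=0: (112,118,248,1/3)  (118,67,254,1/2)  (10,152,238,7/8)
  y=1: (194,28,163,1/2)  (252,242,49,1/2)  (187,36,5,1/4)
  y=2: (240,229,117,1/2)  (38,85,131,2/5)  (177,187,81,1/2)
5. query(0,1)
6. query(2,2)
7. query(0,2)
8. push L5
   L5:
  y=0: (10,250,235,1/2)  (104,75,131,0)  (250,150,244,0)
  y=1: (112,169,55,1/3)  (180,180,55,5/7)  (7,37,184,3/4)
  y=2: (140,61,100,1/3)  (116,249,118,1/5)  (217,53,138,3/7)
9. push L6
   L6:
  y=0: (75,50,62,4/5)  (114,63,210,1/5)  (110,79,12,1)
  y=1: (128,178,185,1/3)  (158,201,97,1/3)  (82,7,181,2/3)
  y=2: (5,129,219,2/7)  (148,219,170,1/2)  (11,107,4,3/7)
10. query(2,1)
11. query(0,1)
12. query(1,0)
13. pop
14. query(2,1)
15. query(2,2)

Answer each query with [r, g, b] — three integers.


(0,1) stack=L1,L2,L3,L4; from [0,0,0]:
+L1 (α=5/6) → [150, 550/3, 25/3]
+L2 (α=2/3) → [428/3, 568/9, 1225/9]
+L3 (α=4/7) → [1420/7, 3580/21, 2029/21]
+L4 (α=1/2) → [1389/7, 2084/21, 2726/21]
rounded: [198, 99, 130]

at x=2,y=2 over L1,L2,L3,L4:
+L1 (α=4/7) → [996/7, 844/7, 900/7]
+L2 (α=5/8) → [8413/56, 5437/56, 2435/28]
+L3 (α=1/7) → [29159/196, 18523/196, 8019/98]
+L4 (α=1/2) → [63851/392, 55175/392, 15957/196]
= [163, 141, 81]

(0,2) stack=L1,L2,L3,L4; from [0,0,0]:
L1 α=1/5: [102/5, 178/5, 3]
L2 α=1/2: [397/10, 203/10, 173/2]
L3 α=2/7: [737/14, 271/14, 1565/14]
L4 α=1/2: [4097/28, 3477/28, 3203/28]
= [146, 124, 114]

(2,1) stack=L1,L2,L3,L4,L5,L6; from [0,0,0]:
+L1 (α=1/4) → [183/4, 197/4, 13/2]
+L2 (α=2/3) → [2183/12, 1181/12, 155/2]
+L3 (α=2/3) → [3071/36, 5885/36, 313/2]
+L4 (α=1/4) → [5315/48, 6317/48, 949/8]
+L5 (α=3/4) → [6323/192, 11645/192, 5365/32]
+L6 (α=2/3) → [37811/576, 14333/576, 16949/96]
→ [66, 25, 177]

at x=0,y=1 over L1,L2,L3,L4,L5,L6:
after L1 α=5/6: [150, 550/3, 25/3]
after L2 α=2/3: [428/3, 568/9, 1225/9]
after L3 α=4/7: [1420/7, 3580/21, 2029/21]
after L4 α=1/2: [1389/7, 2084/21, 2726/21]
after L5 α=1/3: [3562/21, 7717/63, 6607/63]
after L6 α=1/3: [9812/63, 26648/189, 24869/189]
→ [156, 141, 132]

at x=1,y=0 over L1,L2,L3,L4,L5,L6:
after L1 α=3/5: [129, 246/5, 12]
after L2 α=3/4: [879/4, 3351/20, 591/4]
after L3 α=0: [879/4, 3351/20, 591/4]
after L4 α=1/2: [1351/8, 4691/40, 1607/8]
after L5 α=0: [1351/8, 4691/40, 1607/8]
after L6 α=1/5: [1579/10, 5321/50, 2027/10]
rounded: [158, 106, 203]

(2,1) stack=L1,L2,L3,L4,L5; from [0,0,0]:
L1 α=1/4: [183/4, 197/4, 13/2]
L2 α=2/3: [2183/12, 1181/12, 155/2]
L3 α=2/3: [3071/36, 5885/36, 313/2]
L4 α=1/4: [5315/48, 6317/48, 949/8]
L5 α=3/4: [6323/192, 11645/192, 5365/32]
→ [33, 61, 168]

at x=2,y=2 over L1,L2,L3,L4,L5:
+L1 (α=4/7) → [996/7, 844/7, 900/7]
+L2 (α=5/8) → [8413/56, 5437/56, 2435/28]
+L3 (α=1/7) → [29159/196, 18523/196, 8019/98]
+L4 (α=1/2) → [63851/392, 55175/392, 15957/196]
+L5 (α=3/7) → [127649/686, 70757/686, 36243/343]
rounded: [186, 103, 106]


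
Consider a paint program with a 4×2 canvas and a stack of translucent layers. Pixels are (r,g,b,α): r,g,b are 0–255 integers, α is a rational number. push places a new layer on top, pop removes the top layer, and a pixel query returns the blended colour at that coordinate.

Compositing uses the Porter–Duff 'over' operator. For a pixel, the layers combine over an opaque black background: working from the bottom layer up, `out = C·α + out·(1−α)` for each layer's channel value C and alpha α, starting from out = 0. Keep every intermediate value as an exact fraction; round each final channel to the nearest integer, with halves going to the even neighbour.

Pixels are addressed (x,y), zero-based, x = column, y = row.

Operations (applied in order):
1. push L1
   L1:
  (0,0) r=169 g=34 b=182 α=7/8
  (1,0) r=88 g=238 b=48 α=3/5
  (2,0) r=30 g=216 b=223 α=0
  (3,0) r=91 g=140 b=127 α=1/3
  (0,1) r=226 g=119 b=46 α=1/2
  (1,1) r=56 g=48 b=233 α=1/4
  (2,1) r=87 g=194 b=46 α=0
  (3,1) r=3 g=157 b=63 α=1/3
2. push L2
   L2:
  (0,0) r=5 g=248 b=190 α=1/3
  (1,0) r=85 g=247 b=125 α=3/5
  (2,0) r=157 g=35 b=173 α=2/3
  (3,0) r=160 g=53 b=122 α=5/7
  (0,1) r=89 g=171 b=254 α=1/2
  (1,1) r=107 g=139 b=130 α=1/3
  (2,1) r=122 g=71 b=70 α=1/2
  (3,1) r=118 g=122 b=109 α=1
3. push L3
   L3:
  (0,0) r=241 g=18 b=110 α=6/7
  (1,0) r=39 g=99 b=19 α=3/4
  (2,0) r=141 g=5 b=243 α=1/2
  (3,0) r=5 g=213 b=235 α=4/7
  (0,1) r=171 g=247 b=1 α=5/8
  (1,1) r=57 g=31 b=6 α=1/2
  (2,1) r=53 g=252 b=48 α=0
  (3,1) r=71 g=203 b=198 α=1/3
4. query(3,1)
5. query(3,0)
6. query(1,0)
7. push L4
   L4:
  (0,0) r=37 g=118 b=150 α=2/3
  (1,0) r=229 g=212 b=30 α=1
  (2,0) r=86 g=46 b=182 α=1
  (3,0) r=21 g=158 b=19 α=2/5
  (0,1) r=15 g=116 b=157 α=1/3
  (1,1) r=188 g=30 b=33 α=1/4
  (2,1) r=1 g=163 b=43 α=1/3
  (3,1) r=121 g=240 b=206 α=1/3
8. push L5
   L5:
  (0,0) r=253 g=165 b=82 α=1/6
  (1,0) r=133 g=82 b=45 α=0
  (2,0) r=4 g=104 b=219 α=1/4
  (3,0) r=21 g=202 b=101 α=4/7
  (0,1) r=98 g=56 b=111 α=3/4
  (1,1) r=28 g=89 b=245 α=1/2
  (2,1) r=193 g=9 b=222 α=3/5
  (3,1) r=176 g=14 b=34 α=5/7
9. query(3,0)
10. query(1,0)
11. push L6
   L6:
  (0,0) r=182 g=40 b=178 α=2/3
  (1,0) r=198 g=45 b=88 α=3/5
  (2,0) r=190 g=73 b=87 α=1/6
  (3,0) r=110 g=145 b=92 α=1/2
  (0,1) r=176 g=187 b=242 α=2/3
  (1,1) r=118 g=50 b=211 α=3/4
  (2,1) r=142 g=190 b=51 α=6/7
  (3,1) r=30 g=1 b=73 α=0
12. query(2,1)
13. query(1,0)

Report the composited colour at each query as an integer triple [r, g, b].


query (3,1) [L1,L2,L3] — begin 0,0,0
after L1 α=1/3: [1, 157/3, 21]
after L2 α=1: [118, 122, 109]
after L3 α=1/3: [307/3, 149, 416/3]
= [102, 149, 139]

query (3,0) [L1,L2,L3] — begin 0,0,0
+L1 (α=1/3) → [91/3, 140/3, 127/3]
+L2 (α=5/7) → [2582/21, 1075/21, 2084/21]
+L3 (α=4/7) → [2722/49, 7039/49, 8664/49]
→ [56, 144, 177]

(1,0) stack=L1,L2,L3; from [0,0,0]:
after L1 α=3/5: [264/5, 714/5, 144/5]
after L2 α=3/5: [1803/25, 5133/25, 2163/25]
after L3 α=3/4: [1182/25, 6279/50, 897/25]
→ [47, 126, 36]

(3,0) stack=L1,L2,L3,L4,L5; from [0,0,0]:
L1 α=1/3: [91/3, 140/3, 127/3]
L2 α=5/7: [2582/21, 1075/21, 2084/21]
L3 α=4/7: [2722/49, 7039/49, 8664/49]
L4 α=2/5: [10224/245, 36601/245, 27854/245]
L5 α=4/7: [51252/1715, 307763/1715, 182542/1715]
= [30, 179, 106]

query (1,0) [L1,L2,L3,L4,L5] — begin 0,0,0
after L1 α=3/5: [264/5, 714/5, 144/5]
after L2 α=3/5: [1803/25, 5133/25, 2163/25]
after L3 α=3/4: [1182/25, 6279/50, 897/25]
after L4 α=1: [229, 212, 30]
after L5 α=0: [229, 212, 30]
rounded: [229, 212, 30]

at x=2,y=1 over L1,L2,L3,L4,L5,L6:
+L1 (α=0) → [0, 0, 0]
+L2 (α=1/2) → [61, 71/2, 35]
+L3 (α=0) → [61, 71/2, 35]
+L4 (α=1/3) → [41, 78, 113/3]
+L5 (α=3/5) → [661/5, 183/5, 2224/15]
+L6 (α=6/7) → [703/5, 5883/35, 6814/105]
= [141, 168, 65]

(1,0) stack=L1,L2,L3,L4,L5,L6; from [0,0,0]:
L1 α=3/5: [264/5, 714/5, 144/5]
L2 α=3/5: [1803/25, 5133/25, 2163/25]
L3 α=3/4: [1182/25, 6279/50, 897/25]
L4 α=1: [229, 212, 30]
L5 α=0: [229, 212, 30]
L6 α=3/5: [1052/5, 559/5, 324/5]
rounded: [210, 112, 65]


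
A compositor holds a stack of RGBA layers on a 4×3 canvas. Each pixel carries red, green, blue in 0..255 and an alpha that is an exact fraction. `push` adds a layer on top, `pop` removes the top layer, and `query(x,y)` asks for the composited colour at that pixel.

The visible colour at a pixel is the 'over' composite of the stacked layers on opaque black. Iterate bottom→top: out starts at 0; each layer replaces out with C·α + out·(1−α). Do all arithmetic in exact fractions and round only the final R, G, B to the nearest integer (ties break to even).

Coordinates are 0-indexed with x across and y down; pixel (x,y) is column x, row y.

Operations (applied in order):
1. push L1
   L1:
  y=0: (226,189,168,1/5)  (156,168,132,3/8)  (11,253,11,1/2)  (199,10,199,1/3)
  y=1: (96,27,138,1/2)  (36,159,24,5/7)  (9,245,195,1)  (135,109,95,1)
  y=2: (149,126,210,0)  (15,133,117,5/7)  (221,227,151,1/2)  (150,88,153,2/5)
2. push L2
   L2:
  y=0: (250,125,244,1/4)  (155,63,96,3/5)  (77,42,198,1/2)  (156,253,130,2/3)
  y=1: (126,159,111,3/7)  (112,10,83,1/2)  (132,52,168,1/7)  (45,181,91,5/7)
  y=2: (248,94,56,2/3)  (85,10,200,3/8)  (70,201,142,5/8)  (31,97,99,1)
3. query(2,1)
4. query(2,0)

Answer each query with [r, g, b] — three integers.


(2,1) stack=L1,L2; from [0,0,0]:
+L1 (α=1) → [9, 245, 195]
+L2 (α=1/7) → [186/7, 1522/7, 1338/7]
→ [27, 217, 191]

query (2,0) [L1,L2] — begin 0,0,0
after L1 α=1/2: [11/2, 253/2, 11/2]
after L2 α=1/2: [165/4, 337/4, 407/4]
rounded: [41, 84, 102]


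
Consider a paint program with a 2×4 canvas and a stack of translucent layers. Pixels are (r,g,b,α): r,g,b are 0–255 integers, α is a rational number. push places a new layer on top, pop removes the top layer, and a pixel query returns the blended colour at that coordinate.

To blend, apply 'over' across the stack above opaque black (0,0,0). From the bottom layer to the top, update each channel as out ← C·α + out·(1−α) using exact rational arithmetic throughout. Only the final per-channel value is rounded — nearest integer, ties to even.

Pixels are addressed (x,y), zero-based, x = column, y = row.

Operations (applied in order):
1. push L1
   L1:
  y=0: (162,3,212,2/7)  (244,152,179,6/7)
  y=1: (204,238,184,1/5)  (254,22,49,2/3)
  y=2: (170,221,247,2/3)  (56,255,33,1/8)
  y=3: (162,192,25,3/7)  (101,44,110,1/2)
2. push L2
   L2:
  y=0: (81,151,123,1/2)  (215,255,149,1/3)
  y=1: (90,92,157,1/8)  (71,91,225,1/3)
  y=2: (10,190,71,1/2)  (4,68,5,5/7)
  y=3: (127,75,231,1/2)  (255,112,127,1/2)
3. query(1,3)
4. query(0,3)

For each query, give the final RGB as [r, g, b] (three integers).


(1,3) stack=L1,L2; from [0,0,0]:
after L1 α=1/2: [101/2, 22, 55]
after L2 α=1/2: [611/4, 67, 91]
→ [153, 67, 91]

(0,3) stack=L1,L2; from [0,0,0]:
+L1 (α=3/7) → [486/7, 576/7, 75/7]
+L2 (α=1/2) → [1375/14, 1101/14, 846/7]
rounded: [98, 79, 121]


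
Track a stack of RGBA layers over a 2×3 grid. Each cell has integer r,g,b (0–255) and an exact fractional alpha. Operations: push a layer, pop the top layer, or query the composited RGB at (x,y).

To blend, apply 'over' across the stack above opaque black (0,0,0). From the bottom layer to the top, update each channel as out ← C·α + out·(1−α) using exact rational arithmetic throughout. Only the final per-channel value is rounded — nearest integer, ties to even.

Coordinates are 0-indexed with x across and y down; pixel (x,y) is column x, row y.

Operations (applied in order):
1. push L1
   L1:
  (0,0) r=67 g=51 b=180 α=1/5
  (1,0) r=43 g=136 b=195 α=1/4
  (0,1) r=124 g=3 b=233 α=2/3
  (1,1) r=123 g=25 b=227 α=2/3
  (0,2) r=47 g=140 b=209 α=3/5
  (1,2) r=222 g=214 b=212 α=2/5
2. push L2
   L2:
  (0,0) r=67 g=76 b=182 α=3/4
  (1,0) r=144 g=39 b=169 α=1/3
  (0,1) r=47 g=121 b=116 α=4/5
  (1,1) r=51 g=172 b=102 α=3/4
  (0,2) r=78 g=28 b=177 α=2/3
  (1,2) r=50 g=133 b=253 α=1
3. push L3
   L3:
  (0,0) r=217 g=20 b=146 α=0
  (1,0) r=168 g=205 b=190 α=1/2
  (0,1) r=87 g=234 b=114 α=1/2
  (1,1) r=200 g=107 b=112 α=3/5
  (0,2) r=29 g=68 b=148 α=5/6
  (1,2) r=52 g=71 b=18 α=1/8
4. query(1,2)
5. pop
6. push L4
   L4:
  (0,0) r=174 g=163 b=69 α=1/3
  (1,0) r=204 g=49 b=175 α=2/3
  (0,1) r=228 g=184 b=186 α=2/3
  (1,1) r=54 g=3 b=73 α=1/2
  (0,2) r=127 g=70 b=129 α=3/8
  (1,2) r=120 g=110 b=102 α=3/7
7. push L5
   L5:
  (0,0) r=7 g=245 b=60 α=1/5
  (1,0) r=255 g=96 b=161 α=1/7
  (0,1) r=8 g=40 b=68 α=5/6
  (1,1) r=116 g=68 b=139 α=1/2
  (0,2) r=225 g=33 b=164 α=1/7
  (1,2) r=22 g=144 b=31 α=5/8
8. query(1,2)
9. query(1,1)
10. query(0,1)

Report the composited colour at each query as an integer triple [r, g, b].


at x=1,y=2 over L1,L2,L3:
L1 α=2/5: [444/5, 428/5, 424/5]
L2 α=1: [50, 133, 253]
L3 α=1/8: [201/4, 501/4, 1789/8]
= [50, 125, 224]

(1,2) stack=L1,L2,L4,L5; from [0,0,0]:
after L1 α=2/5: [444/5, 428/5, 424/5]
after L2 α=1: [50, 133, 253]
after L4 α=3/7: [80, 862/7, 1318/7]
after L5 α=5/8: [175/4, 3813/28, 5039/56]
= [44, 136, 90]

(1,1) stack=L1,L2,L4,L5; from [0,0,0]:
L1 α=2/3: [82, 50/3, 454/3]
L2 α=3/4: [235/4, 799/6, 343/3]
L4 α=1/2: [451/8, 817/12, 281/3]
L5 α=1/2: [1379/16, 1633/24, 349/3]
= [86, 68, 116]

(0,1) stack=L1,L2,L4,L5; from [0,0,0]:
L1 α=2/3: [248/3, 2, 466/3]
L2 α=4/5: [812/15, 486/5, 1858/15]
L4 α=2/3: [7652/45, 2326/15, 7438/45]
L5 α=5/6: [4726/135, 2663/45, 11369/135]
→ [35, 59, 84]


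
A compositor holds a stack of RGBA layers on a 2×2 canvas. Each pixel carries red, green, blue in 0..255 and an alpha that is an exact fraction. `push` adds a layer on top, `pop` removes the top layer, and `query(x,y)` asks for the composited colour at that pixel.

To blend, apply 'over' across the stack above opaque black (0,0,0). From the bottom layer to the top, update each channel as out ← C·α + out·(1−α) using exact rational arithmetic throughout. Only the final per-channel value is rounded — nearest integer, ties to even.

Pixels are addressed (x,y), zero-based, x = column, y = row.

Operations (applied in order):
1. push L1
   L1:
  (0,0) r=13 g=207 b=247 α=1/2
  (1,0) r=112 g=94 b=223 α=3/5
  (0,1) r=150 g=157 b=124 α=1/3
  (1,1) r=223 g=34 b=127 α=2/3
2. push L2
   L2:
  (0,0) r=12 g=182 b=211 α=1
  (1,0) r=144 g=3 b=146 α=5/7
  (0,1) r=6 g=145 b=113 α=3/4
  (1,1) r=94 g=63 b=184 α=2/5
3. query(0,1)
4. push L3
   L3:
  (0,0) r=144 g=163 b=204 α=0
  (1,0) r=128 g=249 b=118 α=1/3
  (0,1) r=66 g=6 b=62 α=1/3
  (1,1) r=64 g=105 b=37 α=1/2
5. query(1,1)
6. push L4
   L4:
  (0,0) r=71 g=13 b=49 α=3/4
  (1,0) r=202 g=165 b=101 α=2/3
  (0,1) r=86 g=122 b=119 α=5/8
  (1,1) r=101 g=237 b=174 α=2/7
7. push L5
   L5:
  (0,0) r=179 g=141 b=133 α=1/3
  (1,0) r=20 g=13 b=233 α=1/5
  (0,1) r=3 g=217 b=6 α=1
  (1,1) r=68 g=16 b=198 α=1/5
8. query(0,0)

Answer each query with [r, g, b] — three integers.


at x=0,y=1 over L1,L2:
+L1 (α=1/3) → [50, 157/3, 124/3]
+L2 (α=3/4) → [17, 731/6, 1141/12]
= [17, 122, 95]

at x=1,y=1 over L1,L2,L3:
L1 α=2/3: [446/3, 68/3, 254/3]
L2 α=2/5: [634/5, 194/5, 622/5]
L3 α=1/2: [477/5, 719/10, 807/10]
→ [95, 72, 81]

(0,0) stack=L1,L2,L3,L4,L5; from [0,0,0]:
L1 α=1/2: [13/2, 207/2, 247/2]
L2 α=1: [12, 182, 211]
L3 α=0: [12, 182, 211]
L4 α=3/4: [225/4, 221/4, 179/2]
L5 α=1/3: [583/6, 503/6, 104]
= [97, 84, 104]


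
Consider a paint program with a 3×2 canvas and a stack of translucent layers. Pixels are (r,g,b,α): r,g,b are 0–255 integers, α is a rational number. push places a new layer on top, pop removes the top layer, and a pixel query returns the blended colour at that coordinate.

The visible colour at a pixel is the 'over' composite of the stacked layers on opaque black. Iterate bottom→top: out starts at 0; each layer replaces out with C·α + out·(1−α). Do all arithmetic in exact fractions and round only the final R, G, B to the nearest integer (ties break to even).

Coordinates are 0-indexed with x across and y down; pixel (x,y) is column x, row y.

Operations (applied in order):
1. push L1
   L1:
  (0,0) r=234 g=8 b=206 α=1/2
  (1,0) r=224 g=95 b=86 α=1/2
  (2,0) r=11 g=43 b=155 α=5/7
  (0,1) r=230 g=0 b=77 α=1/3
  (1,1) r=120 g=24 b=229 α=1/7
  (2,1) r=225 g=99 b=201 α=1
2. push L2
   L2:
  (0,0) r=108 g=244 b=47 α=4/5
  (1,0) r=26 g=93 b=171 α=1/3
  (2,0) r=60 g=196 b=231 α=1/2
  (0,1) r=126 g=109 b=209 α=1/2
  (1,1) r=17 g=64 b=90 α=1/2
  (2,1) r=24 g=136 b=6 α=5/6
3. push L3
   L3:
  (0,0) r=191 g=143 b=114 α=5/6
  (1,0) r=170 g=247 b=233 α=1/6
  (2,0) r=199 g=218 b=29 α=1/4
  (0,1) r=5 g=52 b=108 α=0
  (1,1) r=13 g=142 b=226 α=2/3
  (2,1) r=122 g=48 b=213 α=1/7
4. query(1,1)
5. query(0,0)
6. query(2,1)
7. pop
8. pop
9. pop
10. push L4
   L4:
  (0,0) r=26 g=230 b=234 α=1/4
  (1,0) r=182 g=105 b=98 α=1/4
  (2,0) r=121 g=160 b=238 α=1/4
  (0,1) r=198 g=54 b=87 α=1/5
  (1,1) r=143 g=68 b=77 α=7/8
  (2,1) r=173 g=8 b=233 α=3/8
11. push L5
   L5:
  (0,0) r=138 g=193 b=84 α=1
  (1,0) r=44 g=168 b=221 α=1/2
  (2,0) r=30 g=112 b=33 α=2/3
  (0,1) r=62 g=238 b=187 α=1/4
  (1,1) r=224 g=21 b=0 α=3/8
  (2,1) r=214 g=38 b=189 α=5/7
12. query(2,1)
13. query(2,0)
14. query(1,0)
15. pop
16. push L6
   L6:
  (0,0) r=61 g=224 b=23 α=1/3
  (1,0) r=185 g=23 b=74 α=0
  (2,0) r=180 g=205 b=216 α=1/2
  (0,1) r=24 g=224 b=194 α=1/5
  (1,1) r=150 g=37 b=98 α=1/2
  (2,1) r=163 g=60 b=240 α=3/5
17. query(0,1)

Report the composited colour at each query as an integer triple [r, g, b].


(1,1) stack=L1,L2,L3; from [0,0,0]:
+L1 (α=1/7) → [120/7, 24/7, 229/7]
+L2 (α=1/2) → [239/14, 236/7, 859/14]
+L3 (α=2/3) → [201/14, 2224/21, 7187/42]
= [14, 106, 171]

at x=0,y=0 over L1,L2,L3:
L1 α=1/2: [117, 4, 103]
L2 α=4/5: [549/5, 196, 291/5]
L3 α=5/6: [2662/15, 911/6, 1047/10]
→ [177, 152, 105]

query (2,1) [L1,L2,L3] — begin 0,0,0
+L1 (α=1) → [225, 99, 201]
+L2 (α=5/6) → [115/2, 779/6, 77/2]
+L3 (α=1/7) → [467/7, 827/7, 444/7]
= [67, 118, 63]

(2,1) stack=L4,L5; from [0,0,0]:
L4 α=3/8: [519/8, 3, 699/8]
L5 α=5/7: [4799/28, 28, 4479/28]
rounded: [171, 28, 160]

query (2,0) [L4,L5] — begin 0,0,0
after L4 α=1/4: [121/4, 40, 119/2]
after L5 α=2/3: [361/12, 88, 251/6]
= [30, 88, 42]

at x=1,y=0 over L4,L5:
after L4 α=1/4: [91/2, 105/4, 49/2]
after L5 α=1/2: [179/4, 777/8, 491/4]
= [45, 97, 123]

at x=0,y=1 over L4,L6:
+L4 (α=1/5) → [198/5, 54/5, 87/5]
+L6 (α=1/5) → [912/25, 1336/25, 1318/25]
= [36, 53, 53]


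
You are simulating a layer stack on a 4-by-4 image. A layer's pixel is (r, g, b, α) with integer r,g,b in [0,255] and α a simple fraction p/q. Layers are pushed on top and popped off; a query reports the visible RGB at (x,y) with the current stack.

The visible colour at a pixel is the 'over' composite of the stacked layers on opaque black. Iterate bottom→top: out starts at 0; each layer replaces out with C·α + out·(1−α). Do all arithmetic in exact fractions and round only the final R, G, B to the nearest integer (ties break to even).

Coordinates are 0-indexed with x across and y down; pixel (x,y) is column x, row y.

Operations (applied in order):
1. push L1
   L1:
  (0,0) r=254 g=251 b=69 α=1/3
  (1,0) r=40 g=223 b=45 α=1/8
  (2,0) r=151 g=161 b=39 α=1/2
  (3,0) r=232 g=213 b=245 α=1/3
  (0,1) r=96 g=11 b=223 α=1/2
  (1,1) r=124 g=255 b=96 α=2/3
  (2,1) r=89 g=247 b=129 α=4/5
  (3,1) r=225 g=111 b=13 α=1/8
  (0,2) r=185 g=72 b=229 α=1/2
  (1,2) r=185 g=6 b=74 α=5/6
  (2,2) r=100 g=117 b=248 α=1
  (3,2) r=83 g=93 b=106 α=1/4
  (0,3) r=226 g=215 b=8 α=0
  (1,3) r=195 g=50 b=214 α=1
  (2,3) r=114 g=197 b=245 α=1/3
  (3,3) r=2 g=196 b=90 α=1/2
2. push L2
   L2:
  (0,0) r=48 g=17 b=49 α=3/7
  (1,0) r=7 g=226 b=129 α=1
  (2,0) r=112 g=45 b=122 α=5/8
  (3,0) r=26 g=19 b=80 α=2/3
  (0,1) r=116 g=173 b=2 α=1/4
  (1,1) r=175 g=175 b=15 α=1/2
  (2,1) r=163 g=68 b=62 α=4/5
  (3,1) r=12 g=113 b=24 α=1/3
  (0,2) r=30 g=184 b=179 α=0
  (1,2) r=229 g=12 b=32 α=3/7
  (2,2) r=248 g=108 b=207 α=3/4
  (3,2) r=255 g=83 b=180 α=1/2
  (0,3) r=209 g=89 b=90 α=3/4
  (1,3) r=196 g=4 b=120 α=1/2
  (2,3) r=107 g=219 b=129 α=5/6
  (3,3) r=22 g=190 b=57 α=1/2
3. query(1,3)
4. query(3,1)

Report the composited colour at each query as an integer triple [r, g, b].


query (1,3) [L1,L2] — begin 0,0,0
after L1 α=1: [195, 50, 214]
after L2 α=1/2: [391/2, 27, 167]
→ [196, 27, 167]

query (3,1) [L1,L2] — begin 0,0,0
L1 α=1/8: [225/8, 111/8, 13/8]
L2 α=1/3: [91/4, 563/12, 109/12]
= [23, 47, 9]


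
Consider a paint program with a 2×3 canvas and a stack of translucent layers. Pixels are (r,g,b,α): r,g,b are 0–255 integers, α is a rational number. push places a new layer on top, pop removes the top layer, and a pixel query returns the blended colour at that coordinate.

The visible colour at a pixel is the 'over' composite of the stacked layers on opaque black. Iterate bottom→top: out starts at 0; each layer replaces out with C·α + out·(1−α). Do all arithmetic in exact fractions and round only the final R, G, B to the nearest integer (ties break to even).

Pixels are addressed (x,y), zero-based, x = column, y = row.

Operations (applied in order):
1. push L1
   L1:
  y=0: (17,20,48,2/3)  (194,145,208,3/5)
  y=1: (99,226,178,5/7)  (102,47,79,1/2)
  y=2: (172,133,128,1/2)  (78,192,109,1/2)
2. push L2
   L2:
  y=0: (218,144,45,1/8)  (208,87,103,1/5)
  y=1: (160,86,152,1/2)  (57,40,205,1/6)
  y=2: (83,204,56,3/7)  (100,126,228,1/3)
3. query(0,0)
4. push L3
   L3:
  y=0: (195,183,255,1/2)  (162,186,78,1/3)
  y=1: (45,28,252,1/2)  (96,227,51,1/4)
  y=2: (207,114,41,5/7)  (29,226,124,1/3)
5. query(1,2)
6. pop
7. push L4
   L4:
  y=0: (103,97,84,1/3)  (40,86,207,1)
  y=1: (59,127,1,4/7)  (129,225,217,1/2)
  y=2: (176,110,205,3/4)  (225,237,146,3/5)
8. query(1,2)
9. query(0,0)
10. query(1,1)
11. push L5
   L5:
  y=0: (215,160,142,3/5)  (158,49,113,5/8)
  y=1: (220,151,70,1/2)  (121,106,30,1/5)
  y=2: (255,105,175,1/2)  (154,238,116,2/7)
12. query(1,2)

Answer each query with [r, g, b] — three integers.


query (0,0) [L1,L2] — begin 0,0,0
L1 α=2/3: [34/3, 40/3, 32]
L2 α=1/8: [223/6, 89/3, 269/8]
→ [37, 30, 34]

query (1,2) [L1,L2,L3] — begin 0,0,0
L1 α=1/2: [39, 96, 109/2]
L2 α=1/3: [178/3, 106, 337/3]
L3 α=1/3: [443/9, 146, 1046/9]
rounded: [49, 146, 116]

query (1,2) [L1,L2,L4] — begin 0,0,0
after L1 α=1/2: [39, 96, 109/2]
after L2 α=1/3: [178/3, 106, 337/3]
after L4 α=3/5: [2381/15, 923/5, 1988/15]
= [159, 185, 133]

at x=0,y=0 over L1,L2,L4:
after L1 α=2/3: [34/3, 40/3, 32]
after L2 α=1/8: [223/6, 89/3, 269/8]
after L4 α=1/3: [532/9, 469/9, 605/12]
→ [59, 52, 50]

(1,1) stack=L1,L2,L4; from [0,0,0]:
L1 α=1/2: [51, 47/2, 79/2]
L2 α=1/6: [52, 105/4, 805/12]
L4 α=1/2: [181/2, 1005/8, 3409/24]
rounded: [90, 126, 142]

(1,2) stack=L1,L2,L4,L5; from [0,0,0]:
+L1 (α=1/2) → [39, 96, 109/2]
+L2 (α=1/3) → [178/3, 106, 337/3]
+L4 (α=3/5) → [2381/15, 923/5, 1988/15]
+L5 (α=2/7) → [3305/21, 1399/7, 2684/21]
rounded: [157, 200, 128]


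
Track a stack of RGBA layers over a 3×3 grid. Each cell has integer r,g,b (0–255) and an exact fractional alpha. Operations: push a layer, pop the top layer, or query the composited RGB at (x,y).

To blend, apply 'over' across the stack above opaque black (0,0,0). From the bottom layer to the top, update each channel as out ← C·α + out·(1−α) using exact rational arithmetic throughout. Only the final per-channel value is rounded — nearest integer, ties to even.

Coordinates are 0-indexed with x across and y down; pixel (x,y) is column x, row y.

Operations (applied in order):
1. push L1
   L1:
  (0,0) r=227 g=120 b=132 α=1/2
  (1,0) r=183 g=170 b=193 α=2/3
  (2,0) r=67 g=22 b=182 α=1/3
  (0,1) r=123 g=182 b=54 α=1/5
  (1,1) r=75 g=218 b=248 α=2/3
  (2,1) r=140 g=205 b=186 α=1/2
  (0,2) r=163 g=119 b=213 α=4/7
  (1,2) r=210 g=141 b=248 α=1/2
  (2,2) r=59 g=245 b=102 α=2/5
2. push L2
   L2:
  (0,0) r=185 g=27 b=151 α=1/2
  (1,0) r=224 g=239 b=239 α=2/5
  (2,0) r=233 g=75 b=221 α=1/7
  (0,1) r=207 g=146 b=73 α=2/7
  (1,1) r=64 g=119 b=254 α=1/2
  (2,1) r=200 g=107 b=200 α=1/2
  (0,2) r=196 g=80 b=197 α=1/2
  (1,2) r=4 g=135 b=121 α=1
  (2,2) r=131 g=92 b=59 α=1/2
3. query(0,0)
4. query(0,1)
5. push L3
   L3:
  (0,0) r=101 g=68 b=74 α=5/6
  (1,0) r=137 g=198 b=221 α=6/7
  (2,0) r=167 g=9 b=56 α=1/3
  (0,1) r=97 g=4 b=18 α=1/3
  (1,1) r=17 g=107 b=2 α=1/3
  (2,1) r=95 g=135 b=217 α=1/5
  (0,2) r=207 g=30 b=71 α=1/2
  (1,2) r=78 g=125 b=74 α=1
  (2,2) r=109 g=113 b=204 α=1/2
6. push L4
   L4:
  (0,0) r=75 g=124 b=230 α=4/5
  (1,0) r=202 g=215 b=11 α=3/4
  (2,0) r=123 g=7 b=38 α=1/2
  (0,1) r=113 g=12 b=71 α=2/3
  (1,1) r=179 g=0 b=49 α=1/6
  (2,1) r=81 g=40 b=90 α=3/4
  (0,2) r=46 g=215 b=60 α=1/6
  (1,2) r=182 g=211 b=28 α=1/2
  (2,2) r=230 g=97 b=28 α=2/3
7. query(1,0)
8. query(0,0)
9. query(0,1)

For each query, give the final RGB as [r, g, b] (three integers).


at x=0,y=0 over L1,L2:
+L1 (α=1/2) → [227/2, 60, 66]
+L2 (α=1/2) → [597/4, 87/2, 217/2]
= [149, 44, 108]

(0,1) stack=L1,L2; from [0,0,0]:
L1 α=1/5: [123/5, 182/5, 54/5]
L2 α=2/7: [537/7, 474/7, 200/7]
→ [77, 68, 29]

at x=1,y=0 over L1,L2,L3,L4:
L1 α=2/3: [122, 340/3, 386/3]
L2 α=2/5: [814/5, 818/5, 864/5]
L3 α=6/7: [4924/35, 6758/35, 7494/35]
L4 α=3/4: [13067/70, 29333/140, 8649/140]
= [187, 210, 62]

at x=0,y=0 over L1,L2,L3,L4:
+L1 (α=1/2) → [227/2, 60, 66]
+L2 (α=1/2) → [597/4, 87/2, 217/2]
+L3 (α=5/6) → [2617/24, 767/12, 319/4]
+L4 (α=4/5) → [9817/120, 6719/60, 3999/20]
→ [82, 112, 200]

at x=0,y=1 over L1,L2,L3,L4:
after L1 α=1/5: [123/5, 182/5, 54/5]
after L2 α=2/7: [537/7, 474/7, 200/7]
after L3 α=1/3: [1753/21, 976/21, 526/21]
after L4 α=2/3: [6499/63, 1480/63, 3508/63]
rounded: [103, 23, 56]
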